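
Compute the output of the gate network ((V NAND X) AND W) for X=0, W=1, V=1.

Substituting: ((1 NAND 0) AND 1)
= 1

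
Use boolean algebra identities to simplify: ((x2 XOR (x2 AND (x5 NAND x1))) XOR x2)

By XOR self-cancellation ((E XOR v) XOR v = E):
= (x2 AND (x5 NAND x1))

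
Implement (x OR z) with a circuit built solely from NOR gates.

((x NOR z) NOR (x NOR z))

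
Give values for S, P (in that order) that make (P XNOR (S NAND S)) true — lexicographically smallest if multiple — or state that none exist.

S=0, P=1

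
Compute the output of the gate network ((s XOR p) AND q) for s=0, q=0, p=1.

Substituting: ((0 XOR 1) AND 0)
= 0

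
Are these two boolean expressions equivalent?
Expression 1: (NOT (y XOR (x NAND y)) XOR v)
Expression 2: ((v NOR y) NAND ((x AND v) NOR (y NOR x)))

No. Counterexample: with y=0, x=0, v=0, Expression 1 = 0 but Expression 2 = 1.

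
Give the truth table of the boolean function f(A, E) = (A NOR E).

A | E | Output
--------------
0 | 0 | 1
0 | 1 | 0
1 | 0 | 0
1 | 1 | 0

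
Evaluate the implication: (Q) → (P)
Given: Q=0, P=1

Antecedent (Q) = 0; consequent (P) = 1.
0 → 1 = 1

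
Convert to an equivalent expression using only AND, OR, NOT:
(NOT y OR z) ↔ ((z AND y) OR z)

((NOT y OR z) AND ((z AND y) OR z)) OR (NOT (NOT y OR z) AND NOT ((z AND y) OR z))
(Biconditional = both true or both false)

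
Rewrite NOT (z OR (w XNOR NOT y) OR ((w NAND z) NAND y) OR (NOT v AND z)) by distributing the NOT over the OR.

NOT z AND NOT (w XNOR NOT y) AND NOT ((w NAND z) NAND y) AND NOT (NOT v AND z)
De Morgan's: NOT(OR of terms) = AND of negations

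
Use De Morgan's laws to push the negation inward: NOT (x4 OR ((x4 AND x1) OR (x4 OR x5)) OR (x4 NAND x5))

NOT x4 AND NOT ((x4 AND x1) OR (x4 OR x5)) AND NOT (x4 NAND x5)
De Morgan's: NOT(OR of terms) = AND of negations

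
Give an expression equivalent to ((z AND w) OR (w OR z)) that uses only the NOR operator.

((((z NOR z) NOR (w NOR w)) NOR ((w NOR z) NOR (w NOR z))) NOR (((z NOR z) NOR (w NOR w)) NOR ((w NOR z) NOR (w NOR z))))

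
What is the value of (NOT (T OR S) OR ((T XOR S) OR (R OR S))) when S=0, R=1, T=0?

Substituting: (NOT (0 OR 0) OR ((0 XOR 0) OR (1 OR 0)))
= 1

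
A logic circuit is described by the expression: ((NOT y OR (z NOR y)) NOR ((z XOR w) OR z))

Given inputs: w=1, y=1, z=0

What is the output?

Substituting: ((NOT 1 OR (0 NOR 1)) NOR ((0 XOR 1) OR 0))
= 0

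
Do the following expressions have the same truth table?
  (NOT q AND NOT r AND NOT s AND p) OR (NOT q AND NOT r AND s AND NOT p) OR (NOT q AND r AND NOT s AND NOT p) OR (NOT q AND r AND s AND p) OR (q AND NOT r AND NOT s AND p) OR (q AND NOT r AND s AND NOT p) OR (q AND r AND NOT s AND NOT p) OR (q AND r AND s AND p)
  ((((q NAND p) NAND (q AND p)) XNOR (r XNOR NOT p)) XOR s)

Yes, they are equivalent — the two output columns agree on all 16 assignments:
q | r | s | p | Expression 1 | Expression 2
-------------------------------------------
0 | 0 | 0 | 0 | 0 | 0
0 | 0 | 0 | 1 | 1 | 1
0 | 0 | 1 | 0 | 1 | 1
0 | 0 | 1 | 1 | 0 | 0
0 | 1 | 0 | 0 | 1 | 1
0 | 1 | 0 | 1 | 0 | 0
0 | 1 | 1 | 0 | 0 | 0
0 | 1 | 1 | 1 | 1 | 1
1 | 0 | 0 | 0 | 0 | 0
1 | 0 | 0 | 1 | 1 | 1
1 | 0 | 1 | 0 | 1 | 1
1 | 0 | 1 | 1 | 0 | 0
1 | 1 | 0 | 0 | 1 | 1
1 | 1 | 0 | 1 | 0 | 0
1 | 1 | 1 | 0 | 0 | 0
1 | 1 | 1 | 1 | 1 | 1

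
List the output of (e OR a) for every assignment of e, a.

e | a | Output
--------------
0 | 0 | 0
0 | 1 | 1
1 | 0 | 1
1 | 1 | 1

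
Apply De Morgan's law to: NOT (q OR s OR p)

NOT q AND NOT s AND NOT p
De Morgan's: NOT(OR of terms) = AND of negations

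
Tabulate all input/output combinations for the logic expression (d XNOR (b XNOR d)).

d | b | Output
--------------
0 | 0 | 0
0 | 1 | 1
1 | 0 | 0
1 | 1 | 1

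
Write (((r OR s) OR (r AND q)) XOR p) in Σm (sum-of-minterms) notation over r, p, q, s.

Σm(1, 3, 4, 6, 8, 9, 10, 11) = (NOT r AND NOT p AND NOT q AND s) OR (NOT r AND NOT p AND q AND s) OR (NOT r AND p AND NOT q AND NOT s) OR (NOT r AND p AND q AND NOT s) OR (r AND NOT p AND NOT q AND NOT s) OR (r AND NOT p AND NOT q AND s) OR (r AND NOT p AND q AND NOT s) OR (r AND NOT p AND q AND s)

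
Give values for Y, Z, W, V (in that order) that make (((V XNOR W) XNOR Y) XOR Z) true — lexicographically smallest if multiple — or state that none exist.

Y=0, Z=0, W=0, V=1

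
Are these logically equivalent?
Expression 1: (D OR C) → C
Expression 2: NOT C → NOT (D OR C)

Yes, Contrapositive is always equivalent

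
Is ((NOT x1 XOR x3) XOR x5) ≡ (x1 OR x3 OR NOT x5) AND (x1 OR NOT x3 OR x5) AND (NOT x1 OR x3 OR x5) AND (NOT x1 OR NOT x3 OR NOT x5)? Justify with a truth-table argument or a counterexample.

Yes, they are equivalent — the two output columns agree on all 8 assignments:
x1 | x3 | x5 | Expression 1 | Expression 2
------------------------------------------
0 | 0 | 0 | 1 | 1
0 | 0 | 1 | 0 | 0
0 | 1 | 0 | 0 | 0
0 | 1 | 1 | 1 | 1
1 | 0 | 0 | 0 | 0
1 | 0 | 1 | 1 | 1
1 | 1 | 0 | 1 | 1
1 | 1 | 1 | 0 | 0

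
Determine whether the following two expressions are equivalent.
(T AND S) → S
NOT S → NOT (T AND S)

Yes, Contrapositive is always equivalent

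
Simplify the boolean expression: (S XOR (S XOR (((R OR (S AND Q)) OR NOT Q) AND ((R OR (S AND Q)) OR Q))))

By XOR self-cancellation ((E XOR v) XOR v = E) then distribution ((E OR v) AND (E OR NOT v) = E):
= (R OR (S AND Q))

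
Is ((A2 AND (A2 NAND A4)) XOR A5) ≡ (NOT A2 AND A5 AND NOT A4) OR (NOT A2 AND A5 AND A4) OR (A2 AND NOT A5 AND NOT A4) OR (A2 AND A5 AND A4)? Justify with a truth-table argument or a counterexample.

Yes, they are equivalent — the two output columns agree on all 8 assignments:
A2 | A5 | A4 | Expression 1 | Expression 2
------------------------------------------
0 | 0 | 0 | 0 | 0
0 | 0 | 1 | 0 | 0
0 | 1 | 0 | 1 | 1
0 | 1 | 1 | 1 | 1
1 | 0 | 0 | 1 | 1
1 | 0 | 1 | 0 | 0
1 | 1 | 0 | 0 | 0
1 | 1 | 1 | 1 | 1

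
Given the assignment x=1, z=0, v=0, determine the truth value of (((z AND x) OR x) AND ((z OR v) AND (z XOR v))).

Substituting: (((0 AND 1) OR 1) AND ((0 OR 0) AND (0 XOR 0)))
= 0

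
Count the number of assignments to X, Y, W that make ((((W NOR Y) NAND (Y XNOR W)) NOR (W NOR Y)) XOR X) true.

Satisfying assignments: (1,0,0), (1,0,1), (1,1,0), (1,1,1)
Count: 4 out of 8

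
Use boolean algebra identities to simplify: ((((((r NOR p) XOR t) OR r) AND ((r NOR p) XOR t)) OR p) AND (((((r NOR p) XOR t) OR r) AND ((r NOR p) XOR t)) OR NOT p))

By distribution ((E OR v) AND (E OR NOT v) = E) then absorption (E AND (E OR v) = E):
= ((r NOR p) XOR t)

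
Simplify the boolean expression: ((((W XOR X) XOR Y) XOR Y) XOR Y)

By XOR self-cancellation ((E XOR v) XOR v = E):
= ((W XOR X) XOR Y)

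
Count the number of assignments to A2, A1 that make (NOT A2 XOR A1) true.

Satisfying assignments: (0,0), (1,1)
Count: 2 out of 4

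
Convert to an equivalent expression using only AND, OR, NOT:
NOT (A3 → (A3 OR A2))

A3 AND NOT (A3 OR A2)
(Negated implication: NOT(A → B) = A AND NOT B)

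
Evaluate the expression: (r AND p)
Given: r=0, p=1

Substituting: (0 AND 1)
= 0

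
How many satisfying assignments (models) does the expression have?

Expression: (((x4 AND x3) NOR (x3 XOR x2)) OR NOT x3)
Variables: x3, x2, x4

Satisfying assignments: (0,0,0), (0,0,1), (0,1,0), (0,1,1), (1,1,0)
Count: 5 out of 8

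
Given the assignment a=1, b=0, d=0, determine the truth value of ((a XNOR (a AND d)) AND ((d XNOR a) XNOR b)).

Substituting: ((1 XNOR (1 AND 0)) AND ((0 XNOR 1) XNOR 0))
= 0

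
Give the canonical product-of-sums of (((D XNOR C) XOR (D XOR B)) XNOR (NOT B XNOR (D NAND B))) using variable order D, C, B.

ΠM(2, 3, 5, 6) = (D OR NOT C OR B) AND (D OR NOT C OR NOT B) AND (NOT D OR C OR NOT B) AND (NOT D OR NOT C OR B)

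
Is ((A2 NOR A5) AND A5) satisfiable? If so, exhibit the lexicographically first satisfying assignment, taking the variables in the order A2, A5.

UNSATISFIABLE - no assignment makes this expression true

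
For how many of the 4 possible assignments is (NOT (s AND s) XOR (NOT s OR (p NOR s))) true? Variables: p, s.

No assignment satisfies the expression.
Count: 0 out of 4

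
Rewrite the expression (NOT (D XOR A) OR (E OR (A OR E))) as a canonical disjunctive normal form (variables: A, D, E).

(NOT A AND NOT D AND NOT E) OR (NOT A AND NOT D AND E) OR (NOT A AND D AND E) OR (A AND NOT D AND NOT E) OR (A AND NOT D AND E) OR (A AND D AND NOT E) OR (A AND D AND E)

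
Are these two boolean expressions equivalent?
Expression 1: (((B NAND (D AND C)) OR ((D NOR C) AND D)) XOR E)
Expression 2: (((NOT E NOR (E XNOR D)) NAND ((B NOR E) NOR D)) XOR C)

No. Counterexample: with D=0, B=0, C=1, E=0, Expression 1 = 1 but Expression 2 = 0.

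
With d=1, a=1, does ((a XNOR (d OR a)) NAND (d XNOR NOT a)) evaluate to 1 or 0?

Substituting: ((1 XNOR (1 OR 1)) NAND (1 XNOR NOT 1))
= 1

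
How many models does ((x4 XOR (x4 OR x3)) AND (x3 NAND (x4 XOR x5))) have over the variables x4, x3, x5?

Satisfying assignments: (0,1,0)
Count: 1 out of 8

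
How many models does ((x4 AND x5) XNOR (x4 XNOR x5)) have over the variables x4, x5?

Satisfying assignments: (0,1), (1,0), (1,1)
Count: 3 out of 4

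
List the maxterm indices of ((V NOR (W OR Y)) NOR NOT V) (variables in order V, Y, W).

ΠM(0, 1, 2, 3) = (V OR Y OR W) AND (V OR Y OR NOT W) AND (V OR NOT Y OR W) AND (V OR NOT Y OR NOT W)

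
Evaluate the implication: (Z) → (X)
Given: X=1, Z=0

Antecedent (Z) = 0; consequent (X) = 1.
0 → 1 = 1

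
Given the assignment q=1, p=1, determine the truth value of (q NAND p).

Substituting: (1 NAND 1)
= 0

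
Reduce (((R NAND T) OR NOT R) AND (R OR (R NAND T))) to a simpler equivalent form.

By distribution ((E OR v) AND (E OR NOT v) = E):
= (R NAND T)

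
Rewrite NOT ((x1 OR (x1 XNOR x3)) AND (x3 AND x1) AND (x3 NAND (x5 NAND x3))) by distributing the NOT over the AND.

NOT (x1 OR (x1 XNOR x3)) OR NOT (x3 AND x1) OR NOT (x3 NAND (x5 NAND x3))
De Morgan's: NOT(AND of terms) = OR of negations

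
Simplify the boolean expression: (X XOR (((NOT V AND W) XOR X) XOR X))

By XOR self-cancellation ((E XOR v) XOR v = E):
= ((NOT V AND W) XOR X)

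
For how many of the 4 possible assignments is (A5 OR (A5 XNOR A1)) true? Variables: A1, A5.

Satisfying assignments: (0,0), (0,1), (1,1)
Count: 3 out of 4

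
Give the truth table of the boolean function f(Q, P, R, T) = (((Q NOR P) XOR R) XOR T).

Q | P | R | T | Output
----------------------
0 | 0 | 0 | 0 | 1
0 | 0 | 0 | 1 | 0
0 | 0 | 1 | 0 | 0
0 | 0 | 1 | 1 | 1
0 | 1 | 0 | 0 | 0
0 | 1 | 0 | 1 | 1
0 | 1 | 1 | 0 | 1
0 | 1 | 1 | 1 | 0
1 | 0 | 0 | 0 | 0
1 | 0 | 0 | 1 | 1
1 | 0 | 1 | 0 | 1
1 | 0 | 1 | 1 | 0
1 | 1 | 0 | 0 | 0
1 | 1 | 0 | 1 | 1
1 | 1 | 1 | 0 | 1
1 | 1 | 1 | 1 | 0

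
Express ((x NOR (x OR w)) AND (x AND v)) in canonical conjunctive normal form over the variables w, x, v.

(w OR x OR v) AND (w OR x OR NOT v) AND (w OR NOT x OR v) AND (w OR NOT x OR NOT v) AND (NOT w OR x OR v) AND (NOT w OR x OR NOT v) AND (NOT w OR NOT x OR v) AND (NOT w OR NOT x OR NOT v)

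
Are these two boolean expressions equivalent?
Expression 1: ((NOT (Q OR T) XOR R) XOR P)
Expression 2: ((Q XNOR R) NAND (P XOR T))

No. Counterexample: with T=0, R=0, P=0, Q=1, Expression 1 = 0 but Expression 2 = 1.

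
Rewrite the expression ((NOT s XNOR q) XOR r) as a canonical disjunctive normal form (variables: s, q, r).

(NOT s AND NOT q AND r) OR (NOT s AND q AND NOT r) OR (s AND NOT q AND NOT r) OR (s AND q AND r)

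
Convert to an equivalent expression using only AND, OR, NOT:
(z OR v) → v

NOT (z OR v) OR v
(Implication elimination: A → B = NOT A OR B)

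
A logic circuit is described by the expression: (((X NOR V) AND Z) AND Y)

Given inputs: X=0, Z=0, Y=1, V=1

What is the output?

Substituting: (((0 NOR 1) AND 0) AND 1)
= 0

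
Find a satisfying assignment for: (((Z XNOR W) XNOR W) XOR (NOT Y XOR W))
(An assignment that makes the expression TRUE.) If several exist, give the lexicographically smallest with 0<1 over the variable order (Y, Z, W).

Y=0, Z=0, W=0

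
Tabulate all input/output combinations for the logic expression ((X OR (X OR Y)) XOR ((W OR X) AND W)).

W | Y | X | Output
------------------
0 | 0 | 0 | 0
0 | 0 | 1 | 1
0 | 1 | 0 | 1
0 | 1 | 1 | 1
1 | 0 | 0 | 1
1 | 0 | 1 | 0
1 | 1 | 0 | 0
1 | 1 | 1 | 0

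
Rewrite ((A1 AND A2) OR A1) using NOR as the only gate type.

((((A1 NOR A1) NOR (A2 NOR A2)) NOR A1) NOR (((A1 NOR A1) NOR (A2 NOR A2)) NOR A1))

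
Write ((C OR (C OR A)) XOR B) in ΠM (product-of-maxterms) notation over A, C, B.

ΠM(0, 3, 5, 7) = (A OR C OR B) AND (A OR NOT C OR NOT B) AND (NOT A OR C OR NOT B) AND (NOT A OR NOT C OR NOT B)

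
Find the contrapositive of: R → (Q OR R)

Contrapositive: NOT (Q OR R) → NOT R
Note: A statement and its contrapositive are logically equivalent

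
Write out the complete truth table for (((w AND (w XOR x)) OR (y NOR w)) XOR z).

z | y | w | x | Output
----------------------
0 | 0 | 0 | 0 | 1
0 | 0 | 0 | 1 | 1
0 | 0 | 1 | 0 | 1
0 | 0 | 1 | 1 | 0
0 | 1 | 0 | 0 | 0
0 | 1 | 0 | 1 | 0
0 | 1 | 1 | 0 | 1
0 | 1 | 1 | 1 | 0
1 | 0 | 0 | 0 | 0
1 | 0 | 0 | 1 | 0
1 | 0 | 1 | 0 | 0
1 | 0 | 1 | 1 | 1
1 | 1 | 0 | 0 | 1
1 | 1 | 0 | 1 | 1
1 | 1 | 1 | 0 | 0
1 | 1 | 1 | 1 | 1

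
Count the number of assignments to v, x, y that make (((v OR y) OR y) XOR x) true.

Satisfying assignments: (0,0,1), (0,1,0), (1,0,0), (1,0,1)
Count: 4 out of 8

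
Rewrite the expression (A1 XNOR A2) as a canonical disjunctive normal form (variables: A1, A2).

(NOT A1 AND NOT A2) OR (A1 AND A2)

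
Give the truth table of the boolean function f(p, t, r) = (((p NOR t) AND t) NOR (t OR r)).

p | t | r | Output
------------------
0 | 0 | 0 | 1
0 | 0 | 1 | 0
0 | 1 | 0 | 0
0 | 1 | 1 | 0
1 | 0 | 0 | 1
1 | 0 | 1 | 0
1 | 1 | 0 | 0
1 | 1 | 1 | 0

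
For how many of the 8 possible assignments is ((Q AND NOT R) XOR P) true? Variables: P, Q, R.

Satisfying assignments: (0,1,0), (1,0,0), (1,0,1), (1,1,1)
Count: 4 out of 8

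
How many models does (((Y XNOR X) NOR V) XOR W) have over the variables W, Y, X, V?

Satisfying assignments: (0,0,1,0), (0,1,0,0), (1,0,0,0), (1,0,0,1), (1,0,1,1), (1,1,0,1), (1,1,1,0), (1,1,1,1)
Count: 8 out of 16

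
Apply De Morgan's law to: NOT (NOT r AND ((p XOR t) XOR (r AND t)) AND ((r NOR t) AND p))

r OR NOT ((p XOR t) XOR (r AND t)) OR NOT ((r NOR t) AND p)
De Morgan's: NOT(AND of terms) = OR of negations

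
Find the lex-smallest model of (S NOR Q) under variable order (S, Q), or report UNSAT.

S=0, Q=0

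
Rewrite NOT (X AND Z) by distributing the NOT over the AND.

NOT X OR NOT Z
De Morgan's: NOT(AND of terms) = OR of negations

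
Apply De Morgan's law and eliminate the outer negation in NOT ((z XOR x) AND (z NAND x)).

NOT (z XOR x) OR NOT (z NAND x)
De Morgan's: NOT(AND of terms) = OR of negations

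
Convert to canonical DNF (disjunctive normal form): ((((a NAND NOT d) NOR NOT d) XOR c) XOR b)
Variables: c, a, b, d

(NOT c AND NOT a AND b AND NOT d) OR (NOT c AND NOT a AND b AND d) OR (NOT c AND a AND b AND NOT d) OR (NOT c AND a AND b AND d) OR (c AND NOT a AND NOT b AND NOT d) OR (c AND NOT a AND NOT b AND d) OR (c AND a AND NOT b AND NOT d) OR (c AND a AND NOT b AND d)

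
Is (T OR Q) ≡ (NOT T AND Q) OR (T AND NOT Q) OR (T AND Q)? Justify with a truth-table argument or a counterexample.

Yes, they are equivalent — the two output columns agree on all 4 assignments:
T | Q | Expression 1 | Expression 2
-----------------------------------
0 | 0 | 0 | 0
0 | 1 | 1 | 1
1 | 0 | 1 | 1
1 | 1 | 1 | 1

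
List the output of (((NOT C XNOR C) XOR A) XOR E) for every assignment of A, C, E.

A | C | E | Output
------------------
0 | 0 | 0 | 0
0 | 0 | 1 | 1
0 | 1 | 0 | 0
0 | 1 | 1 | 1
1 | 0 | 0 | 1
1 | 0 | 1 | 0
1 | 1 | 0 | 1
1 | 1 | 1 | 0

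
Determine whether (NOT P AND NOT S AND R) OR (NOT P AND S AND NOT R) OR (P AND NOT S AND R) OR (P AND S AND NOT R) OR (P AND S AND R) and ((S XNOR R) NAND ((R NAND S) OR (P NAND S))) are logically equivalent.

Yes, they are equivalent — the two output columns agree on all 8 assignments:
P | S | R | Expression 1 | Expression 2
---------------------------------------
0 | 0 | 0 | 0 | 0
0 | 0 | 1 | 1 | 1
0 | 1 | 0 | 1 | 1
0 | 1 | 1 | 0 | 0
1 | 0 | 0 | 0 | 0
1 | 0 | 1 | 1 | 1
1 | 1 | 0 | 1 | 1
1 | 1 | 1 | 1 | 1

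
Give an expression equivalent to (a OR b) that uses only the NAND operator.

((a NAND a) NAND (b NAND b))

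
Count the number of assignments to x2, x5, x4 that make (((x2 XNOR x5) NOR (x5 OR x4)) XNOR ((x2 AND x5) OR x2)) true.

Satisfying assignments: (0,0,0), (0,0,1), (0,1,0), (0,1,1), (1,0,0)
Count: 5 out of 8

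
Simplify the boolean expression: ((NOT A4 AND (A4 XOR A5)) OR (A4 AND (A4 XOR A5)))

By distribution ((E AND v) OR (E AND NOT v) = E):
= (A4 XOR A5)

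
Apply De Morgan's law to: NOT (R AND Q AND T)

NOT R OR NOT Q OR NOT T
De Morgan's: NOT(AND of terms) = OR of negations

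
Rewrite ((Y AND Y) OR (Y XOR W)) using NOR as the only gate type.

((((Y NOR Y) NOR (Y NOR Y)) NOR ((((Y NOR W) NOR (Y NOR W)) NOR ((Y NOR W) NOR (Y NOR W))) NOR ((((Y NOR Y) NOR (W NOR W)) NOR ((Y NOR Y) NOR (W NOR W))) NOR (((Y NOR Y) NOR (W NOR W)) NOR ((Y NOR Y) NOR (W NOR W)))))) NOR (((Y NOR Y) NOR (Y NOR Y)) NOR ((((Y NOR W) NOR (Y NOR W)) NOR ((Y NOR W) NOR (Y NOR W))) NOR ((((Y NOR Y) NOR (W NOR W)) NOR ((Y NOR Y) NOR (W NOR W))) NOR (((Y NOR Y) NOR (W NOR W)) NOR ((Y NOR Y) NOR (W NOR W)))))))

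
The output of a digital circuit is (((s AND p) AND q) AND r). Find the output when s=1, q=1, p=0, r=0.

Substituting: (((1 AND 0) AND 1) AND 0)
= 0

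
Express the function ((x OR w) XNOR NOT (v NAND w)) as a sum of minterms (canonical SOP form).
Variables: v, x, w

Σm(0, 4, 5, 7) = (NOT v AND NOT x AND NOT w) OR (v AND NOT x AND NOT w) OR (v AND NOT x AND w) OR (v AND x AND w)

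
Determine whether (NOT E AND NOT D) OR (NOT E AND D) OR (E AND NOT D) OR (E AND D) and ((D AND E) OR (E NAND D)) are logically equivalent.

Yes, they are equivalent — the two output columns agree on all 4 assignments:
E | D | Expression 1 | Expression 2
-----------------------------------
0 | 0 | 1 | 1
0 | 1 | 1 | 1
1 | 0 | 1 | 1
1 | 1 | 1 | 1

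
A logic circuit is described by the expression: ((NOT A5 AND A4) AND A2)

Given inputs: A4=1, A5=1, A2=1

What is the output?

Substituting: ((NOT 1 AND 1) AND 1)
= 0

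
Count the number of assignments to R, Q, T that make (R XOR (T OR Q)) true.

Satisfying assignments: (0,0,1), (0,1,0), (0,1,1), (1,0,0)
Count: 4 out of 8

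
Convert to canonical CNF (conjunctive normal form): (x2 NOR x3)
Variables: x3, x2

(x3 OR NOT x2) AND (NOT x3 OR x2) AND (NOT x3 OR NOT x2)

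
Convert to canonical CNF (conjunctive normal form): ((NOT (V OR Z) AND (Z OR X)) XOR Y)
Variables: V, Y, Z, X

(V OR Y OR Z OR X) AND (V OR Y OR NOT Z OR X) AND (V OR Y OR NOT Z OR NOT X) AND (V OR NOT Y OR Z OR NOT X) AND (NOT V OR Y OR Z OR X) AND (NOT V OR Y OR Z OR NOT X) AND (NOT V OR Y OR NOT Z OR X) AND (NOT V OR Y OR NOT Z OR NOT X)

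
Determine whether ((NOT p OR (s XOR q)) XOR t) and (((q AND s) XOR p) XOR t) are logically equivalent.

No. Counterexample: with q=0, s=0, p=0, t=0, Expression 1 = 1 but Expression 2 = 0.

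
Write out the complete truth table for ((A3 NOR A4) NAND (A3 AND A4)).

A4 | A3 | Output
----------------
0 | 0 | 1
0 | 1 | 1
1 | 0 | 1
1 | 1 | 1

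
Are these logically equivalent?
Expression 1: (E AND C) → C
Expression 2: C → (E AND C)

No, Converse is not equivalent to original (counterexample: E=0, C=1)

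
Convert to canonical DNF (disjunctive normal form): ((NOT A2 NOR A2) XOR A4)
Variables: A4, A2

(A4 AND NOT A2) OR (A4 AND A2)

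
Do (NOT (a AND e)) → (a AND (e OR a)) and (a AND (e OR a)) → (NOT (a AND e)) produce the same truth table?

No, Converse is not equivalent to original (counterexample: d=0, e=0, a=0)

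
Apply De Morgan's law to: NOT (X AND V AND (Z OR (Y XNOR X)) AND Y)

NOT X OR NOT V OR NOT (Z OR (Y XNOR X)) OR NOT Y
De Morgan's: NOT(AND of terms) = OR of negations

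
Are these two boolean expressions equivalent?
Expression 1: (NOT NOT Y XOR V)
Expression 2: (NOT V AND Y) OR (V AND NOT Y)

Yes, they are equivalent — the two output columns agree on all 4 assignments:
V | Y | Expression 1 | Expression 2
-----------------------------------
0 | 0 | 0 | 0
0 | 1 | 1 | 1
1 | 0 | 1 | 1
1 | 1 | 0 | 0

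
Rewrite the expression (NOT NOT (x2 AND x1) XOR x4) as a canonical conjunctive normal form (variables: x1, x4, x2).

(x1 OR x4 OR x2) AND (x1 OR x4 OR NOT x2) AND (NOT x1 OR x4 OR x2) AND (NOT x1 OR NOT x4 OR NOT x2)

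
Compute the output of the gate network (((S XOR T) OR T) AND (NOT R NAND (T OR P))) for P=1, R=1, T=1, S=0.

Substituting: (((0 XOR 1) OR 1) AND (NOT 1 NAND (1 OR 1)))
= 1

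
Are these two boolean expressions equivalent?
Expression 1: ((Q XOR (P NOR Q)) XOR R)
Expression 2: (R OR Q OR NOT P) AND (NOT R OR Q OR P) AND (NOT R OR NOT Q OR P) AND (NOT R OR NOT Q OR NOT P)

Yes, they are equivalent — the two output columns agree on all 8 assignments:
R | Q | P | Expression 1 | Expression 2
---------------------------------------
0 | 0 | 0 | 1 | 1
0 | 0 | 1 | 0 | 0
0 | 1 | 0 | 1 | 1
0 | 1 | 1 | 1 | 1
1 | 0 | 0 | 0 | 0
1 | 0 | 1 | 1 | 1
1 | 1 | 0 | 0 | 0
1 | 1 | 1 | 0 | 0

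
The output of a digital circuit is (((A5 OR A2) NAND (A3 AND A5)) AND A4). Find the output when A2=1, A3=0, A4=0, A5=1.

Substituting: (((1 OR 1) NAND (0 AND 1)) AND 0)
= 0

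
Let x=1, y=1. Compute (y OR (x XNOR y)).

Substituting: (1 OR (1 XNOR 1))
= 1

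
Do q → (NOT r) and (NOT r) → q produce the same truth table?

No, Converse is not equivalent to original (counterexample: r=0, q=0, t=0)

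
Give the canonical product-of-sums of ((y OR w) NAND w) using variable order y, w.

ΠM(1, 3) = (y OR NOT w) AND (NOT y OR NOT w)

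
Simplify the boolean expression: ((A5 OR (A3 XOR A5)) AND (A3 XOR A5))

By absorption (E AND (E OR v) = E):
= (A3 XOR A5)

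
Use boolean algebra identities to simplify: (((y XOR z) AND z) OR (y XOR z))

By absorption (E OR (E AND v) = E):
= (y XOR z)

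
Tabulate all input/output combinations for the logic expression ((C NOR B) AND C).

B | C | Output
--------------
0 | 0 | 0
0 | 1 | 0
1 | 0 | 0
1 | 1 | 0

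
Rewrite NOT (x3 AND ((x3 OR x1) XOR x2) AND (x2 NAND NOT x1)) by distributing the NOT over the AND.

NOT x3 OR NOT ((x3 OR x1) XOR x2) OR NOT (x2 NAND NOT x1)
De Morgan's: NOT(AND of terms) = OR of negations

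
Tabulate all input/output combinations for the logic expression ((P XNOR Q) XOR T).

Q | P | T | Output
------------------
0 | 0 | 0 | 1
0 | 0 | 1 | 0
0 | 1 | 0 | 0
0 | 1 | 1 | 1
1 | 0 | 0 | 0
1 | 0 | 1 | 1
1 | 1 | 0 | 1
1 | 1 | 1 | 0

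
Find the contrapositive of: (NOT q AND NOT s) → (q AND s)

Contrapositive: NOT (q AND s) → NOT (NOT q AND NOT s)
Note: A statement and its contrapositive are logically equivalent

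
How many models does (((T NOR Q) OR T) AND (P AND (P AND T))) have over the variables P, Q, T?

Satisfying assignments: (1,0,1), (1,1,1)
Count: 2 out of 8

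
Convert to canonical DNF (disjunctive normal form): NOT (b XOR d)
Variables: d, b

(NOT d AND NOT b) OR (d AND b)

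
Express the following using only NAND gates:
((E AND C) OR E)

((((E NAND C) NAND (E NAND C)) NAND ((E NAND C) NAND (E NAND C))) NAND (E NAND E))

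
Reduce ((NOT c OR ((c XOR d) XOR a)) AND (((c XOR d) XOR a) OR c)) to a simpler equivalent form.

By distribution ((E OR v) AND (E OR NOT v) = E):
= ((c XOR d) XOR a)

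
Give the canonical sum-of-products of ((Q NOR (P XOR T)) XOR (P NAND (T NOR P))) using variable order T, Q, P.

Σm(1, 2, 3, 4, 6, 7) = (NOT T AND NOT Q AND P) OR (NOT T AND Q AND NOT P) OR (NOT T AND Q AND P) OR (T AND NOT Q AND NOT P) OR (T AND Q AND NOT P) OR (T AND Q AND P)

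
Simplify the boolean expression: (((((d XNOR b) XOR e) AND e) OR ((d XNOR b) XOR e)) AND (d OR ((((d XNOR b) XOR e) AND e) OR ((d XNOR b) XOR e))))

By absorption (E AND (E OR v) = E) then absorption (E OR (E AND v) = E):
= ((d XNOR b) XOR e)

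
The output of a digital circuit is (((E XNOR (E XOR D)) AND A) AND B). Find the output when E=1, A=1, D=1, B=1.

Substituting: (((1 XNOR (1 XOR 1)) AND 1) AND 1)
= 0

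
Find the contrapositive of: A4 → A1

Contrapositive: NOT A1 → NOT A4
Note: A statement and its contrapositive are logically equivalent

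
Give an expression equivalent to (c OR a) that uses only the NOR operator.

((c NOR a) NOR (c NOR a))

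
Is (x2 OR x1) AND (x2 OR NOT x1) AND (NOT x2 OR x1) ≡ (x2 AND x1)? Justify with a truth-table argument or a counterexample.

Yes, they are equivalent — the two output columns agree on all 4 assignments:
x2 | x1 | Expression 1 | Expression 2
-------------------------------------
0 | 0 | 0 | 0
0 | 1 | 0 | 0
1 | 0 | 0 | 0
1 | 1 | 1 | 1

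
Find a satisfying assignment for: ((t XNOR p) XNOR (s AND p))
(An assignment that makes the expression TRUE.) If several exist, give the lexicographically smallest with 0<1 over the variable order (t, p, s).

t=0, p=1, s=0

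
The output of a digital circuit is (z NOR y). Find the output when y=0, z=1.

Substituting: (1 NOR 0)
= 0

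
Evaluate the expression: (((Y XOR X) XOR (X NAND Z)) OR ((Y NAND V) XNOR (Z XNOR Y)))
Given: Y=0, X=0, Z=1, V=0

Substituting: (((0 XOR 0) XOR (0 NAND 1)) OR ((0 NAND 0) XNOR (1 XNOR 0)))
= 1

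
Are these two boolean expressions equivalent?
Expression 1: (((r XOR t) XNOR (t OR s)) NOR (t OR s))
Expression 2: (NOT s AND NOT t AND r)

Yes, they are equivalent — the two output columns agree on all 8 assignments:
s | t | r | Expression 1 | Expression 2
---------------------------------------
0 | 0 | 0 | 0 | 0
0 | 0 | 1 | 1 | 1
0 | 1 | 0 | 0 | 0
0 | 1 | 1 | 0 | 0
1 | 0 | 0 | 0 | 0
1 | 0 | 1 | 0 | 0
1 | 1 | 0 | 0 | 0
1 | 1 | 1 | 0 | 0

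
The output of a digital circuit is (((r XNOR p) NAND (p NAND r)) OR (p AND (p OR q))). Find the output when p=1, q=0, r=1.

Substituting: (((1 XNOR 1) NAND (1 NAND 1)) OR (1 AND (1 OR 0)))
= 1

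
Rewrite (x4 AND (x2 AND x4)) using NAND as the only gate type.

((x4 NAND ((x2 NAND x4) NAND (x2 NAND x4))) NAND (x4 NAND ((x2 NAND x4) NAND (x2 NAND x4))))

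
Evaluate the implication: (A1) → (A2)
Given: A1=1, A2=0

Antecedent (A1) = 1; consequent (A2) = 0.
1 → 0 = 0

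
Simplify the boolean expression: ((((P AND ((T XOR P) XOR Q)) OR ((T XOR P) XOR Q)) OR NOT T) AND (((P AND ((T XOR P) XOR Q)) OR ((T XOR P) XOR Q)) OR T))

By distribution ((E OR v) AND (E OR NOT v) = E) then absorption (E OR (E AND v) = E):
= ((T XOR P) XOR Q)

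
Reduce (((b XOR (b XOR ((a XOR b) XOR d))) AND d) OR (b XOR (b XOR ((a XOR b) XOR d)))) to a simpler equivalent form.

By absorption (E OR (E AND v) = E) then XOR self-cancellation ((E XOR v) XOR v = E):
= ((a XOR b) XOR d)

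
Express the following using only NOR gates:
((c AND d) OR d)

((((c NOR c) NOR (d NOR d)) NOR d) NOR (((c NOR c) NOR (d NOR d)) NOR d))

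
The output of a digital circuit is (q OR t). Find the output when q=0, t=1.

Substituting: (0 OR 1)
= 1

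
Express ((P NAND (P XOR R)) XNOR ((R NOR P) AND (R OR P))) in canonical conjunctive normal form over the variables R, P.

(R OR P) AND (NOT R OR P) AND (NOT R OR NOT P)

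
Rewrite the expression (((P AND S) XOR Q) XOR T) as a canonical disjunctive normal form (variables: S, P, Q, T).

(NOT S AND NOT P AND NOT Q AND T) OR (NOT S AND NOT P AND Q AND NOT T) OR (NOT S AND P AND NOT Q AND T) OR (NOT S AND P AND Q AND NOT T) OR (S AND NOT P AND NOT Q AND T) OR (S AND NOT P AND Q AND NOT T) OR (S AND P AND NOT Q AND NOT T) OR (S AND P AND Q AND T)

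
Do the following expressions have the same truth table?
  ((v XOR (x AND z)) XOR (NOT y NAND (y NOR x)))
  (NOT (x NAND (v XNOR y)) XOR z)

No. Counterexample: with z=0, v=0, x=0, y=1, Expression 1 = 1 but Expression 2 = 0.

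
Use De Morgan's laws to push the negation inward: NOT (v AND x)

NOT v OR NOT x
De Morgan's: NOT(AND of terms) = OR of negations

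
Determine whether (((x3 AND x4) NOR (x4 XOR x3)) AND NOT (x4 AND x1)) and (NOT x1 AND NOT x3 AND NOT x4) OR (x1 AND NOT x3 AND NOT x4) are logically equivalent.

Yes, they are equivalent — the two output columns agree on all 8 assignments:
x1 | x3 | x4 | Expression 1 | Expression 2
------------------------------------------
0 | 0 | 0 | 1 | 1
0 | 0 | 1 | 0 | 0
0 | 1 | 0 | 0 | 0
0 | 1 | 1 | 0 | 0
1 | 0 | 0 | 1 | 1
1 | 0 | 1 | 0 | 0
1 | 1 | 0 | 0 | 0
1 | 1 | 1 | 0 | 0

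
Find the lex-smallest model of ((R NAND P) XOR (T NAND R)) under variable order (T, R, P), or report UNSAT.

T=0, R=1, P=1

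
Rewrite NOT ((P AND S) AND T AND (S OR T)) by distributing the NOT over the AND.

NOT (P AND S) OR NOT T OR NOT (S OR T)
De Morgan's: NOT(AND of terms) = OR of negations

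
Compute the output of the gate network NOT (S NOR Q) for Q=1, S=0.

Substituting: NOT (0 NOR 1)
= 1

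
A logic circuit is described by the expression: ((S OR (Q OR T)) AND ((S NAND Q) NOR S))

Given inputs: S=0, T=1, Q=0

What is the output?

Substituting: ((0 OR (0 OR 1)) AND ((0 NAND 0) NOR 0))
= 0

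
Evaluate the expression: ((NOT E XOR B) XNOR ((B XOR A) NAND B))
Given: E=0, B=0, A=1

Substituting: ((NOT 0 XOR 0) XNOR ((0 XOR 1) NAND 0))
= 1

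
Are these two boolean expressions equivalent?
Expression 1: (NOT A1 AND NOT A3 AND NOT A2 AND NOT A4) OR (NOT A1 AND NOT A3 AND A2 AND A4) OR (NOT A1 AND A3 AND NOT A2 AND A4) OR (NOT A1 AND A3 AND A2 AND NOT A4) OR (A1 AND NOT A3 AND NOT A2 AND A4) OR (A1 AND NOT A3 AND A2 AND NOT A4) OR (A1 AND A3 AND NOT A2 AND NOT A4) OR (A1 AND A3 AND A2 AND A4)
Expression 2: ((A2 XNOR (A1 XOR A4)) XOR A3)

Yes, they are equivalent — the two output columns agree on all 16 assignments:
A1 | A3 | A2 | A4 | Expression 1 | Expression 2
-----------------------------------------------
0 | 0 | 0 | 0 | 1 | 1
0 | 0 | 0 | 1 | 0 | 0
0 | 0 | 1 | 0 | 0 | 0
0 | 0 | 1 | 1 | 1 | 1
0 | 1 | 0 | 0 | 0 | 0
0 | 1 | 0 | 1 | 1 | 1
0 | 1 | 1 | 0 | 1 | 1
0 | 1 | 1 | 1 | 0 | 0
1 | 0 | 0 | 0 | 0 | 0
1 | 0 | 0 | 1 | 1 | 1
1 | 0 | 1 | 0 | 1 | 1
1 | 0 | 1 | 1 | 0 | 0
1 | 1 | 0 | 0 | 1 | 1
1 | 1 | 0 | 1 | 0 | 0
1 | 1 | 1 | 0 | 0 | 0
1 | 1 | 1 | 1 | 1 | 1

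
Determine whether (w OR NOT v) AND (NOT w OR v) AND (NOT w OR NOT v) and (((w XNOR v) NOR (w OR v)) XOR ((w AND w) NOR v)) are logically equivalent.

Yes, they are equivalent — the two output columns agree on all 4 assignments:
w | v | Expression 1 | Expression 2
-----------------------------------
0 | 0 | 1 | 1
0 | 1 | 0 | 0
1 | 0 | 0 | 0
1 | 1 | 0 | 0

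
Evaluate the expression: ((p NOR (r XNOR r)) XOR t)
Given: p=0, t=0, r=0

Substituting: ((0 NOR (0 XNOR 0)) XOR 0)
= 0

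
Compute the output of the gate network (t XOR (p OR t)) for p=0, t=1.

Substituting: (1 XOR (0 OR 1))
= 0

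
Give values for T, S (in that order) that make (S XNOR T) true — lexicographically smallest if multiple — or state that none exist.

T=0, S=0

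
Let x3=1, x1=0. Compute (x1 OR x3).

Substituting: (0 OR 1)
= 1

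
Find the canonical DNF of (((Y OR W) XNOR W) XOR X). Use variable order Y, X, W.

(NOT Y AND NOT X AND NOT W) OR (NOT Y AND NOT X AND W) OR (Y AND NOT X AND W) OR (Y AND X AND NOT W)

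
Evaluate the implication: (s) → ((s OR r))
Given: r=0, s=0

Antecedent (s) = 0; consequent ((s OR r)) = 0.
0 → 0 = 1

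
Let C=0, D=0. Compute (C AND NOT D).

Substituting: (0 AND NOT 0)
= 0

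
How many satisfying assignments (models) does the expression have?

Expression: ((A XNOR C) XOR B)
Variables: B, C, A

Satisfying assignments: (0,0,0), (0,1,1), (1,0,1), (1,1,0)
Count: 4 out of 8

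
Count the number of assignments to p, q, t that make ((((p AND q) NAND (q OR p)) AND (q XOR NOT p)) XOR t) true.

Satisfying assignments: (0,0,0), (0,1,1), (1,0,1), (1,1,1)
Count: 4 out of 8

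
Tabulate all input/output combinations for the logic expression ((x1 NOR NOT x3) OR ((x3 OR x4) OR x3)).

x1 | x3 | x4 | Output
---------------------
0 | 0 | 0 | 0
0 | 0 | 1 | 1
0 | 1 | 0 | 1
0 | 1 | 1 | 1
1 | 0 | 0 | 0
1 | 0 | 1 | 1
1 | 1 | 0 | 1
1 | 1 | 1 | 1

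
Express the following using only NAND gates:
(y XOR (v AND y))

((y NAND (y NAND ((v NAND y) NAND (v NAND y)))) NAND (((v NAND y) NAND (v NAND y)) NAND (y NAND ((v NAND y) NAND (v NAND y)))))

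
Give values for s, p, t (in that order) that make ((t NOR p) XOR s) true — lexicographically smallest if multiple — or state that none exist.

s=0, p=0, t=0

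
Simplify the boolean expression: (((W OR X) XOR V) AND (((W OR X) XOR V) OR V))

By absorption (E AND (E OR v) = E):
= ((W OR X) XOR V)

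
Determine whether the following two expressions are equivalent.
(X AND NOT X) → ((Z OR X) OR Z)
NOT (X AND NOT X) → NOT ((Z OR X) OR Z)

No, Inverse is not equivalent to original (counterexample: X=0, Z=1)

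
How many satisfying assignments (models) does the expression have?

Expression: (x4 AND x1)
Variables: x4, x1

Satisfying assignments: (1,1)
Count: 1 out of 4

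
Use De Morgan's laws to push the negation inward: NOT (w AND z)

NOT w OR NOT z
De Morgan's: NOT(AND of terms) = OR of negations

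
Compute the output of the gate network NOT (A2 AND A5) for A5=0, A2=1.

Substituting: NOT (1 AND 0)
= 1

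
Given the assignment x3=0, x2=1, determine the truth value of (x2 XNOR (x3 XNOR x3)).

Substituting: (1 XNOR (0 XNOR 0))
= 1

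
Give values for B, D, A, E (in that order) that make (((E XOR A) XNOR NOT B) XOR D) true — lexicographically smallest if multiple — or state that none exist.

B=0, D=0, A=0, E=1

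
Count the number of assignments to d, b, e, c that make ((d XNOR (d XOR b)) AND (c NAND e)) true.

Satisfying assignments: (0,0,0,0), (0,0,0,1), (0,0,1,0), (1,0,0,0), (1,0,0,1), (1,0,1,0)
Count: 6 out of 16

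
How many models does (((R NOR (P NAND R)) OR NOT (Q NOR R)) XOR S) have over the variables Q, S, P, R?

Satisfying assignments: (0,0,0,1), (0,0,1,1), (0,1,0,0), (0,1,1,0), (1,0,0,0), (1,0,0,1), (1,0,1,0), (1,0,1,1)
Count: 8 out of 16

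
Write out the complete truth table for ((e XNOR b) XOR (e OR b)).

e | b | Output
--------------
0 | 0 | 1
0 | 1 | 1
1 | 0 | 1
1 | 1 | 0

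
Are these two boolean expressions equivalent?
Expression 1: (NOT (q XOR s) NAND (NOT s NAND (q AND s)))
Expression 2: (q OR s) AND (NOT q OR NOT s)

Yes, they are equivalent — the two output columns agree on all 4 assignments:
q | s | Expression 1 | Expression 2
-----------------------------------
0 | 0 | 0 | 0
0 | 1 | 1 | 1
1 | 0 | 1 | 1
1 | 1 | 0 | 0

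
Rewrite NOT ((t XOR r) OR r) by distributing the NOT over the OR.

NOT (t XOR r) AND NOT r
De Morgan's: NOT(OR of terms) = AND of negations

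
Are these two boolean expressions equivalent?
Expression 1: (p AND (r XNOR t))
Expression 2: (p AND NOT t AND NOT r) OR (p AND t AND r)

Yes, they are equivalent — the two output columns agree on all 8 assignments:
p | t | r | Expression 1 | Expression 2
---------------------------------------
0 | 0 | 0 | 0 | 0
0 | 0 | 1 | 0 | 0
0 | 1 | 0 | 0 | 0
0 | 1 | 1 | 0 | 0
1 | 0 | 0 | 1 | 1
1 | 0 | 1 | 0 | 0
1 | 1 | 0 | 0 | 0
1 | 1 | 1 | 1 | 1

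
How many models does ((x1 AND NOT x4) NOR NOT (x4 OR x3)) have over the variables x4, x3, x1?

Satisfying assignments: (0,1,0), (1,0,0), (1,0,1), (1,1,0), (1,1,1)
Count: 5 out of 8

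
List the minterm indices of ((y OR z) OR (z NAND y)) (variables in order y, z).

Σm(0, 1, 2, 3) = (NOT y AND NOT z) OR (NOT y AND z) OR (y AND NOT z) OR (y AND z)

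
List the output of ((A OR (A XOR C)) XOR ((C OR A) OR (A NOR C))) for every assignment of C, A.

C | A | Output
--------------
0 | 0 | 1
0 | 1 | 0
1 | 0 | 0
1 | 1 | 0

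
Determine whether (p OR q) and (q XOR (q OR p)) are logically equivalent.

No. Counterexample: with p=0, q=1, Expression 1 = 1 but Expression 2 = 0.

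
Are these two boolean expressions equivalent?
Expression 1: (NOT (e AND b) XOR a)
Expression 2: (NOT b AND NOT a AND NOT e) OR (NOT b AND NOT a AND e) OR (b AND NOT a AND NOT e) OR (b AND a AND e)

Yes, they are equivalent — the two output columns agree on all 8 assignments:
b | a | e | Expression 1 | Expression 2
---------------------------------------
0 | 0 | 0 | 1 | 1
0 | 0 | 1 | 1 | 1
0 | 1 | 0 | 0 | 0
0 | 1 | 1 | 0 | 0
1 | 0 | 0 | 1 | 1
1 | 0 | 1 | 0 | 0
1 | 1 | 0 | 0 | 0
1 | 1 | 1 | 1 | 1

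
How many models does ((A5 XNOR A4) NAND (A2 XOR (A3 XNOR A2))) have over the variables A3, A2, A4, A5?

Satisfying assignments: (0,0,0,1), (0,0,1,0), (0,1,0,1), (0,1,1,0), (1,0,0,0), (1,0,0,1), (1,0,1,0), (1,0,1,1), (1,1,0,0), (1,1,0,1), (1,1,1,0), (1,1,1,1)
Count: 12 out of 16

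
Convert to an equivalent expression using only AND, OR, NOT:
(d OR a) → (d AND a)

NOT (d OR a) OR (d AND a)
(Implication elimination: A → B = NOT A OR B)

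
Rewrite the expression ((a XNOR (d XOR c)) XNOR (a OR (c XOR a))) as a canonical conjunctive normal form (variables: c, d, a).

(c OR d OR a) AND (c OR d OR NOT a) AND (NOT c OR d OR a) AND (NOT c OR NOT d OR NOT a)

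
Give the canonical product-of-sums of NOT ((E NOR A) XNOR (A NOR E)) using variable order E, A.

ΠM(0, 1, 2, 3) = (E OR A) AND (E OR NOT A) AND (NOT E OR A) AND (NOT E OR NOT A)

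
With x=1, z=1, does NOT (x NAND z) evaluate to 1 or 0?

Substituting: NOT (1 NAND 1)
= 1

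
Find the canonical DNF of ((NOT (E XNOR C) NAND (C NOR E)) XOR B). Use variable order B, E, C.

(NOT B AND NOT E AND NOT C) OR (NOT B AND NOT E AND C) OR (NOT B AND E AND NOT C) OR (NOT B AND E AND C)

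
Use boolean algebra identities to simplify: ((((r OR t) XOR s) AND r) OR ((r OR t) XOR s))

By absorption (E OR (E AND v) = E):
= ((r OR t) XOR s)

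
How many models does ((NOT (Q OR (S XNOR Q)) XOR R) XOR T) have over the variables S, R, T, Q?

Satisfying assignments: (0,0,1,0), (0,0,1,1), (0,1,0,0), (0,1,0,1), (1,0,0,0), (1,0,1,1), (1,1,0,1), (1,1,1,0)
Count: 8 out of 16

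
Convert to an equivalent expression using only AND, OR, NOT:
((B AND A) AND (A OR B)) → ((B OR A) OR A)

NOT ((B AND A) AND (A OR B)) OR ((B OR A) OR A)
(Implication elimination: A → B = NOT A OR B)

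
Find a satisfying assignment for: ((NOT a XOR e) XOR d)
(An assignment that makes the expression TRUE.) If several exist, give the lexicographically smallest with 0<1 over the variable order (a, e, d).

a=0, e=0, d=0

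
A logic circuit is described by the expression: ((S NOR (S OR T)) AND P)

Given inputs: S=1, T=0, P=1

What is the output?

Substituting: ((1 NOR (1 OR 0)) AND 1)
= 0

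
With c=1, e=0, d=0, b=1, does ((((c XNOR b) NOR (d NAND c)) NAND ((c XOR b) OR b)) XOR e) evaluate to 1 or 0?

Substituting: ((((1 XNOR 1) NOR (0 NAND 1)) NAND ((1 XOR 1) OR 1)) XOR 0)
= 1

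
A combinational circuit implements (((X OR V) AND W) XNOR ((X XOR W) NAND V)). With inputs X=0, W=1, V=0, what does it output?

Substituting: (((0 OR 0) AND 1) XNOR ((0 XOR 1) NAND 0))
= 0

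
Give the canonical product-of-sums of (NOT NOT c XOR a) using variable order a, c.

ΠM(0, 3) = (a OR c) AND (NOT a OR NOT c)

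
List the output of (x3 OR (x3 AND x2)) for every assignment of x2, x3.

x2 | x3 | Output
----------------
0 | 0 | 0
0 | 1 | 1
1 | 0 | 0
1 | 1 | 1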